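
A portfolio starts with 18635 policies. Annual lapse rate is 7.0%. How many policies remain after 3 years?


remaining = initial * (1 - lapse)^years
= 18635 * (1 - 0.07)^3
= 18635 * 0.804357
= 14989.1927


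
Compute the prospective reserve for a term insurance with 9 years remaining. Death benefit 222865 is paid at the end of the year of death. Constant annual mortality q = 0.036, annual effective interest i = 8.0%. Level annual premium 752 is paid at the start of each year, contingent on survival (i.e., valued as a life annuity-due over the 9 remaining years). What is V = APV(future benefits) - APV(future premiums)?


v = 1/(1+i) = 0.925926
APV(future benefits) per unit = sum_{k=0}^{8} k_p_x * q * v^(k+1) = 0.198729
APV(future benefits) = 222865 * 0.198729 = 44289.8398
Life annuity-due factor ä_{x:9} = sum_{k=0}^{8} k_p_x * v^k = 5.961884
APV(future premiums) = 752 * 5.961884 = 4483.3365
V = 44289.8398 - 4483.3365
= 39806.5033


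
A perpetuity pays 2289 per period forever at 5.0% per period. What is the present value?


PV = PMT / i
= 2289 / 0.05
= 45780.0


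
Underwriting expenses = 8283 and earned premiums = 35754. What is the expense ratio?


Expense ratio = expenses / premiums
= 8283 / 35754
= 0.2317


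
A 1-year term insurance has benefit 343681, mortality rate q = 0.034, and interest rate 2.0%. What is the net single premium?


NSP = benefit * q * v
v = 1/(1+i) = 0.980392
NSP = 343681 * 0.034 * 0.980392
= 11456.0333


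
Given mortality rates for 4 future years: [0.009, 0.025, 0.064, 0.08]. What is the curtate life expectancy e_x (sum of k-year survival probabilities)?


e_x = sum_{k=1}^{n} k_p_x
k_p_x values:
  1_p_x = 0.991
  2_p_x = 0.966225
  3_p_x = 0.904387
  4_p_x = 0.832036
e_x = 3.6936


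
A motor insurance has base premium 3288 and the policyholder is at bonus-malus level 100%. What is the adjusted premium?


adjusted = base * BM_level / 100
= 3288 * 100 / 100
= 3288 * 1.0
= 3288.0


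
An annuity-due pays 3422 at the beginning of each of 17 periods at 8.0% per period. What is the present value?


PV_due = PMT * (1-(1+i)^(-n))/i * (1+i)
PV_immediate = 31214.2456
PV_due = 31214.2456 * 1.08
= 33711.3853


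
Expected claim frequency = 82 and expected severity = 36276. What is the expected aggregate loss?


E[S] = E[N] * E[X]
= 82 * 36276
= 2.9746e+06


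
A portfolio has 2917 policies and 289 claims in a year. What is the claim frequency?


frequency = claims / policies
= 289 / 2917
= 0.0991


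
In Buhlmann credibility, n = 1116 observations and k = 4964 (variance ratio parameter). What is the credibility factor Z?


Z = n / (n + k)
= 1116 / (1116 + 4964)
= 1116 / 6080
= 0.1836


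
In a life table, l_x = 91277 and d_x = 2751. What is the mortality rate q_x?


q_x = d_x / l_x
= 2751 / 91277
= 0.0301


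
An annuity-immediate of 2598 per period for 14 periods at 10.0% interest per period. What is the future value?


FV = PMT * ((1+i)^n - 1) / i
= 2598 * ((1.1)^14 - 1) / 0.1
= 2598 * (3.797498 - 1) / 0.1
= 72679.0068


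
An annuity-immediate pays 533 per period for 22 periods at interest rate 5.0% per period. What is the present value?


PV = PMT * (1 - (1+i)^(-n)) / i
= 533 * (1 - (1+0.05)^(-22)) / 0.05
= 533 * (1 - 0.34185) / 0.05
= 533 * 13.163003
= 7015.8804


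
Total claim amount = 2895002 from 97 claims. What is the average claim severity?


severity = total / number
= 2895002 / 97
= 29845.3814


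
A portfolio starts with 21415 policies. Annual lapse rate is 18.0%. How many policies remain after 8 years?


remaining = initial * (1 - lapse)^years
= 21415 * (1 - 0.18)^8
= 21415 * 0.204414
= 4377.5276


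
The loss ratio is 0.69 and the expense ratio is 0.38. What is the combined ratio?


Combined ratio = loss ratio + expense ratio
= 0.69 + 0.38
= 1.07


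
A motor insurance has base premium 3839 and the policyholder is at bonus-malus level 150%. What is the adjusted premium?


adjusted = base * BM_level / 100
= 3839 * 150 / 100
= 3839 * 1.5
= 5758.5


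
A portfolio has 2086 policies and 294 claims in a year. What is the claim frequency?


frequency = claims / policies
= 294 / 2086
= 0.1409


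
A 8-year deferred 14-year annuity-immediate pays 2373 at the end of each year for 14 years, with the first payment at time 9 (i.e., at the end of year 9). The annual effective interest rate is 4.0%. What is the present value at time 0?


PV at time 8 of the 14-year annuity-immediate:
a_n = 2373 * (1-(1+0.04)^(-14))/0.04 = 25066.2907
Discount back 8 years to time 0:
PV = 25066.2907 * (1+0.04)^(-8)
= 25066.2907 * 0.73069
= 18315.6931


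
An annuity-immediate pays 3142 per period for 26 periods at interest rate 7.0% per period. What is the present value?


PV = PMT * (1 - (1+i)^(-n)) / i
= 3142 * (1 - (1+0.07)^(-26)) / 0.07
= 3142 * (1 - 0.172195) / 0.07
= 3142 * 11.825779
= 37156.5966


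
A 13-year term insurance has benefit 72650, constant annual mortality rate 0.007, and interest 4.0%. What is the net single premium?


NSP = benefit * sum_{k=0}^{n-1} k_p_x * q * v^(k+1)
With constant q=0.007, v=0.961538
Sum = 0.067295
NSP = 72650 * 0.067295
= 4889.0121


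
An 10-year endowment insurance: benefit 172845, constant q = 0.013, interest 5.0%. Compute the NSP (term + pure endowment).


Term component = 16455.9511
Pure endowment = 10_p_x * v^10 * benefit = 0.877347 * 0.613913 * 172845 = 93096.9294
NSP = 109552.8805


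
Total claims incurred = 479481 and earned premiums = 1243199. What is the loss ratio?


Loss ratio = claims / premiums
= 479481 / 1243199
= 0.3857


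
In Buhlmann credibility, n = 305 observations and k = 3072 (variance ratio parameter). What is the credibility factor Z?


Z = n / (n + k)
= 305 / (305 + 3072)
= 305 / 3377
= 0.0903


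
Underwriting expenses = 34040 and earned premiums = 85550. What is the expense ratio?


Expense ratio = expenses / premiums
= 34040 / 85550
= 0.3979


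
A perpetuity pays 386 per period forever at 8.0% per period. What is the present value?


PV = PMT / i
= 386 / 0.08
= 4825.0


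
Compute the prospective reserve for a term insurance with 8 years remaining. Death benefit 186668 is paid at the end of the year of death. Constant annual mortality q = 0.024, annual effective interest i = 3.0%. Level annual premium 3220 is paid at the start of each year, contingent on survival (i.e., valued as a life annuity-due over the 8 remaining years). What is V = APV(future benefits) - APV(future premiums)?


v = 1/(1+i) = 0.970874
APV(future benefits) per unit = sum_{k=0}^{7} k_p_x * q * v^(k+1) = 0.155564
APV(future benefits) = 186668 * 0.155564 = 29038.8106
Life annuity-due factor ä_{x:8} = sum_{k=0}^{7} k_p_x * v^k = 6.676286
APV(future premiums) = 3220 * 6.676286 = 21497.6409
V = 29038.8106 - 21497.6409
= 7541.1697


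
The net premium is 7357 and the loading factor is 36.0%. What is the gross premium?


Gross = net * (1 + loading)
= 7357 * (1 + 0.36)
= 7357 * 1.36
= 10005.52


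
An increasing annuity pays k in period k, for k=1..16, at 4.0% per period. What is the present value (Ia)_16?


(Ia)_n = sum_{k=1}^{n} k * v^k, v = 1/(1+i)
v = 0.961538
Sum computed term by term:
(Ia)_16 = 89.3964


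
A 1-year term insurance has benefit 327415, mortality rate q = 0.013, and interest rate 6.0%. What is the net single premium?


NSP = benefit * q * v
v = 1/(1+i) = 0.943396
NSP = 327415 * 0.013 * 0.943396
= 4015.467


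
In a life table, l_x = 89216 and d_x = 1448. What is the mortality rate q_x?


q_x = d_x / l_x
= 1448 / 89216
= 0.0162


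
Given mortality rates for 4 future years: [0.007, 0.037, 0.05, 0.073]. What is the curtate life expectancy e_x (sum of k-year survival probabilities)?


e_x = sum_{k=1}^{n} k_p_x
k_p_x values:
  1_p_x = 0.993
  2_p_x = 0.956259
  3_p_x = 0.908446
  4_p_x = 0.842129
e_x = 3.6998


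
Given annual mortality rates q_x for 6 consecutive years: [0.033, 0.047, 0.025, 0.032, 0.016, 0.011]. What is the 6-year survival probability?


p_k = 1 - q_k for each year
Survival = product of (1 - q_k)
= 0.967 * 0.953 * 0.975 * 0.968 * 0.984 * 0.989
= 0.8464


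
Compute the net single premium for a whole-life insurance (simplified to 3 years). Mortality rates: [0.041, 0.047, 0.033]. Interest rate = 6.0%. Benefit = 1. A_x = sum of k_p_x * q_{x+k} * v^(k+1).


v = 0.943396
Year 0: k_p_x=1.0, q=0.041, term=0.038679
Year 1: k_p_x=0.959, q=0.047, term=0.040115
Year 2: k_p_x=0.913927, q=0.033, term=0.025323
A_x = 0.1041


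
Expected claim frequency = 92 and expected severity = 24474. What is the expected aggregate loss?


E[S] = E[N] * E[X]
= 92 * 24474
= 2.2516e+06


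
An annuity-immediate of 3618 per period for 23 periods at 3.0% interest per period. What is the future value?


FV = PMT * ((1+i)^n - 1) / i
= 3618 * ((1.03)^23 - 1) / 0.03
= 3618 * (1.973587 - 1) / 0.03
= 117414.5332


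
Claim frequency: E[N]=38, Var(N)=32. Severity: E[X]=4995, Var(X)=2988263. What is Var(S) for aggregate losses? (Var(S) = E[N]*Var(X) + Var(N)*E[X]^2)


Var(S) = E[N]*Var(X) + Var(N)*E[X]^2
= 38*2988263 + 32*4995^2
= 113553994 + 798400800
= 9.1195e+08


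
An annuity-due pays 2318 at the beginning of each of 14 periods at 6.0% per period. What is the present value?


PV_due = PMT * (1-(1+i)^(-n))/i * (1+i)
PV_immediate = 21545.7727
PV_due = 21545.7727 * 1.06
= 22838.5191


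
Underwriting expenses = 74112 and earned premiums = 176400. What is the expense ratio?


Expense ratio = expenses / premiums
= 74112 / 176400
= 0.4201


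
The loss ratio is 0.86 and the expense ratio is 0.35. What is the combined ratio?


Combined ratio = loss ratio + expense ratio
= 0.86 + 0.35
= 1.21


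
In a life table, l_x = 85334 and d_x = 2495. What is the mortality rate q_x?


q_x = d_x / l_x
= 2495 / 85334
= 0.0292


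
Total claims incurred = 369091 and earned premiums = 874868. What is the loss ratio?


Loss ratio = claims / premiums
= 369091 / 874868
= 0.4219


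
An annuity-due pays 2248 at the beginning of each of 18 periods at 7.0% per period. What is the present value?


PV_due = PMT * (1-(1+i)^(-n))/i * (1+i)
PV_immediate = 22612.8274
PV_due = 22612.8274 * 1.07
= 24195.7253


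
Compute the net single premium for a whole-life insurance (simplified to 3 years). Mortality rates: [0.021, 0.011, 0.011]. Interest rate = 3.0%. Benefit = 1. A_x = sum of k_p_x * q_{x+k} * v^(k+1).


v = 0.970874
Year 0: k_p_x=1.0, q=0.021, term=0.020388
Year 1: k_p_x=0.979, q=0.011, term=0.010151
Year 2: k_p_x=0.968231, q=0.011, term=0.009747
A_x = 0.0403


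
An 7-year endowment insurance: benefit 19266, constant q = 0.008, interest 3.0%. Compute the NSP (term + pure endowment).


Term component = 938.4094
Pure endowment = 7_p_x * v^7 * benefit = 0.945326 * 0.813092 * 19266 = 14808.5552
NSP = 15746.9646


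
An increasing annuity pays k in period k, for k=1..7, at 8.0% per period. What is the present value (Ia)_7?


(Ia)_n = sum_{k=1}^{n} k * v^k, v = 1/(1+i)
v = 0.925926
Sum computed term by term:
(Ia)_7 = 19.2306


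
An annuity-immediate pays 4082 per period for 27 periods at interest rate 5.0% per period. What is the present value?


PV = PMT * (1 - (1+i)^(-n)) / i
= 4082 * (1 - (1+0.05)^(-27)) / 0.05
= 4082 * (1 - 0.267848) / 0.05
= 4082 * 14.643034
= 59772.8632


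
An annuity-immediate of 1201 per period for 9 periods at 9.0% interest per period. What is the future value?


FV = PMT * ((1+i)^n - 1) / i
= 1201 * ((1.09)^9 - 1) / 0.09
= 1201 * (2.171893 - 1) / 0.09
= 15638.2648


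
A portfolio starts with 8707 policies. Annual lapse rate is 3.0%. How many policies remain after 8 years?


remaining = initial * (1 - lapse)^years
= 8707 * (1 - 0.03)^8
= 8707 * 0.783743
= 6824.0534


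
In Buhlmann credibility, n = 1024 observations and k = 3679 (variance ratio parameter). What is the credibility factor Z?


Z = n / (n + k)
= 1024 / (1024 + 3679)
= 1024 / 4703
= 0.2177


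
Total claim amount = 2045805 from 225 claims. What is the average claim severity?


severity = total / number
= 2045805 / 225
= 9092.4667


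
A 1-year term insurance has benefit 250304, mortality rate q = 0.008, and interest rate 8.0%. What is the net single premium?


NSP = benefit * q * v
v = 1/(1+i) = 0.925926
NSP = 250304 * 0.008 * 0.925926
= 1854.1037


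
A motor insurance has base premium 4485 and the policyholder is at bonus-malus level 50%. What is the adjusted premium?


adjusted = base * BM_level / 100
= 4485 * 50 / 100
= 4485 * 0.5
= 2242.5


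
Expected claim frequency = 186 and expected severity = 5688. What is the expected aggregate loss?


E[S] = E[N] * E[X]
= 186 * 5688
= 1.0580e+06


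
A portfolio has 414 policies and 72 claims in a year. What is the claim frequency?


frequency = claims / policies
= 72 / 414
= 0.1739


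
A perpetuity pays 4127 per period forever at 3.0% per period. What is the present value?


PV = PMT / i
= 4127 / 0.03
= 137566.6667


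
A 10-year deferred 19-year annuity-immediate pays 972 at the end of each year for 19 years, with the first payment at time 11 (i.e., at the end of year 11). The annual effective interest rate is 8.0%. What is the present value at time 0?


PV at time 10 of the 19-year annuity-immediate:
a_n = 972 * (1-(1+0.08)^(-19))/0.08 = 9334.6984
Discount back 10 years to time 0:
PV = 9334.6984 * (1+0.08)^(-10)
= 9334.6984 * 0.463193
= 4323.7715


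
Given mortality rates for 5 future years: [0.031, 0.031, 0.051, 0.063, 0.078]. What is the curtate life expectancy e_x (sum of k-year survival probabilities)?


e_x = sum_{k=1}^{n} k_p_x
k_p_x values:
  1_p_x = 0.969
  2_p_x = 0.938961
  3_p_x = 0.891074
  4_p_x = 0.834936
  5_p_x = 0.769811
e_x = 4.4038


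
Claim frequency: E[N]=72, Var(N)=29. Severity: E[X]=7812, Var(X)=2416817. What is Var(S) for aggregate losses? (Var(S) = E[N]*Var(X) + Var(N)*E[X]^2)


Var(S) = E[N]*Var(X) + Var(N)*E[X]^2
= 72*2416817 + 29*7812^2
= 174010824 + 1769792976
= 1.9438e+09


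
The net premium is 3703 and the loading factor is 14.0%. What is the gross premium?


Gross = net * (1 + loading)
= 3703 * (1 + 0.14)
= 3703 * 1.14
= 4221.42


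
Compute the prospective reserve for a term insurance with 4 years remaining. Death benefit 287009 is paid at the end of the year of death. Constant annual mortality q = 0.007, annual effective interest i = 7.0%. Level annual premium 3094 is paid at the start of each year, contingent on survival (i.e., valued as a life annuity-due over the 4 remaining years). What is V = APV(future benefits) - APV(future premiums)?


v = 1/(1+i) = 0.934579
APV(future benefits) per unit = sum_{k=0}^{3} k_p_x * q * v^(k+1) = 0.023477
APV(future benefits) = 287009 * 0.023477 = 6737.9957
Life annuity-due factor ä_{x:4} = sum_{k=0}^{3} k_p_x * v^k = 3.588566
APV(future premiums) = 3094 * 3.588566 = 11103.0235
V = 6737.9957 - 11103.0235
= -4365.0278


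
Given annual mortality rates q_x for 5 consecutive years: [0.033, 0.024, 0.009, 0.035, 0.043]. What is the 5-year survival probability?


p_k = 1 - q_k for each year
Survival = product of (1 - q_k)
= 0.967 * 0.976 * 0.991 * 0.965 * 0.957
= 0.8638


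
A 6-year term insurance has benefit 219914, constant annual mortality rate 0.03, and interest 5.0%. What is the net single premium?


NSP = benefit * sum_{k=0}^{n-1} k_p_x * q * v^(k+1)
With constant q=0.03, v=0.952381
Sum = 0.141909
NSP = 219914 * 0.141909
= 31207.7317


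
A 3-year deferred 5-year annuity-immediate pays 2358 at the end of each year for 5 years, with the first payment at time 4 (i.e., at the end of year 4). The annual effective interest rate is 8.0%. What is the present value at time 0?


PV at time 3 of the 5-year annuity-immediate:
a_n = 2358 * (1-(1+0.08)^(-5))/0.08 = 9414.8103
Discount back 3 years to time 0:
PV = 9414.8103 * (1+0.08)^(-3)
= 9414.8103 * 0.793832
= 7473.7799


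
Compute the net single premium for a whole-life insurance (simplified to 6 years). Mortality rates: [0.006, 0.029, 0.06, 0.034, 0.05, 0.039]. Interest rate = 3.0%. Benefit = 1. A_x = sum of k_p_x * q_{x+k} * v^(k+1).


v = 0.970874
Year 0: k_p_x=1.0, q=0.006, term=0.005825
Year 1: k_p_x=0.994, q=0.029, term=0.027171
Year 2: k_p_x=0.965174, q=0.06, term=0.052996
Year 3: k_p_x=0.907264, q=0.034, term=0.027407
Year 4: k_p_x=0.876417, q=0.05, term=0.0378
Year 5: k_p_x=0.832596, q=0.039, term=0.027194
A_x = 0.1784


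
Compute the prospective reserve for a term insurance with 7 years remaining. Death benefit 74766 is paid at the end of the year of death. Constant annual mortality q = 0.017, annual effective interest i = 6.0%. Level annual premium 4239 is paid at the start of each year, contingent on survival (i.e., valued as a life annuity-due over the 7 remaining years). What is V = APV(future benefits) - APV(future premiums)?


v = 1/(1+i) = 0.943396
APV(future benefits) per unit = sum_{k=0}^{6} k_p_x * q * v^(k+1) = 0.090555
APV(future benefits) = 74766 * 0.090555 = 6770.4352
Life annuity-due factor ä_{x:7} = sum_{k=0}^{6} k_p_x * v^k = 5.646371
APV(future premiums) = 4239 * 5.646371 = 23934.9652
V = 6770.4352 - 23934.9652
= -17164.53


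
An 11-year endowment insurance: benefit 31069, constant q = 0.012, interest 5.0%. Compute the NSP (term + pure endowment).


Term component = 2934.7005
Pure endowment = 11_p_x * v^11 * benefit = 0.875642 * 0.584679 * 31069 = 15906.3808
NSP = 18841.0813


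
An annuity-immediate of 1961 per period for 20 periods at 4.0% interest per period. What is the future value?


FV = PMT * ((1+i)^n - 1) / i
= 1961 * ((1.04)^20 - 1) / 0.04
= 1961 * (2.191123 - 1) / 0.04
= 58394.8121


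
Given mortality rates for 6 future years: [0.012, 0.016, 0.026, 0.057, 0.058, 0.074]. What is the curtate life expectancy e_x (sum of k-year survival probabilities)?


e_x = sum_{k=1}^{n} k_p_x
k_p_x values:
  1_p_x = 0.988
  2_p_x = 0.972192
  3_p_x = 0.946915
  4_p_x = 0.892941
  5_p_x = 0.84115
  6_p_x = 0.778905
e_x = 5.4201


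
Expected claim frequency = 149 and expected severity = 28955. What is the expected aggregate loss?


E[S] = E[N] * E[X]
= 149 * 28955
= 4.3143e+06


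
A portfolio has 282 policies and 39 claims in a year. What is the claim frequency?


frequency = claims / policies
= 39 / 282
= 0.1383


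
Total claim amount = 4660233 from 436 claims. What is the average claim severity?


severity = total / number
= 4660233 / 436
= 10688.6078


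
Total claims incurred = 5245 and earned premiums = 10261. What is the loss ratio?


Loss ratio = claims / premiums
= 5245 / 10261
= 0.5112


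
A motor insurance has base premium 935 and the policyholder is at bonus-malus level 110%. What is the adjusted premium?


adjusted = base * BM_level / 100
= 935 * 110 / 100
= 935 * 1.1
= 1028.5


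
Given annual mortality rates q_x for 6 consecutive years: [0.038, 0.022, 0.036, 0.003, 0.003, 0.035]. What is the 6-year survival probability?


p_k = 1 - q_k for each year
Survival = product of (1 - q_k)
= 0.962 * 0.978 * 0.964 * 0.997 * 0.997 * 0.965
= 0.87


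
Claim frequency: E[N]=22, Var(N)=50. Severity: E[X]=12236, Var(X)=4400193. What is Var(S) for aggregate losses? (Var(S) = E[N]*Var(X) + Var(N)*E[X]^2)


Var(S) = E[N]*Var(X) + Var(N)*E[X]^2
= 22*4400193 + 50*12236^2
= 96804246 + 7485984800
= 7.5828e+09


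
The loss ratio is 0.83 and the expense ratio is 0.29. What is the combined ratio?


Combined ratio = loss ratio + expense ratio
= 0.83 + 0.29
= 1.12


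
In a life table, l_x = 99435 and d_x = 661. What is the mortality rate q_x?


q_x = d_x / l_x
= 661 / 99435
= 0.0066


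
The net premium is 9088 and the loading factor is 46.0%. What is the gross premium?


Gross = net * (1 + loading)
= 9088 * (1 + 0.46)
= 9088 * 1.46
= 13268.48


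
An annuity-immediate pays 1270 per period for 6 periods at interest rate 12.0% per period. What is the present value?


PV = PMT * (1 - (1+i)^(-n)) / i
= 1270 * (1 - (1+0.12)^(-6)) / 0.12
= 1270 * (1 - 0.506631) / 0.12
= 1270 * 4.111407
= 5221.4873


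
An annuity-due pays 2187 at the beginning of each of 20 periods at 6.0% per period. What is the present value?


PV_due = PMT * (1-(1+i)^(-n))/i * (1+i)
PV_immediate = 25084.7177
PV_due = 25084.7177 * 1.06
= 26589.8008


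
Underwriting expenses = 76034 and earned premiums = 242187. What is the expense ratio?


Expense ratio = expenses / premiums
= 76034 / 242187
= 0.3139


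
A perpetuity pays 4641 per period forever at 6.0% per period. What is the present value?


PV = PMT / i
= 4641 / 0.06
= 77350.0


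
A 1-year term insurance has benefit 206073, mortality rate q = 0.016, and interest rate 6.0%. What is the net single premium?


NSP = benefit * q * v
v = 1/(1+i) = 0.943396
NSP = 206073 * 0.016 * 0.943396
= 3110.5358


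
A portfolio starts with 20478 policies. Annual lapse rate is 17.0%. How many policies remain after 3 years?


remaining = initial * (1 - lapse)^years
= 20478 * (1 - 0.17)^3
= 20478 * 0.571787
= 11709.0542


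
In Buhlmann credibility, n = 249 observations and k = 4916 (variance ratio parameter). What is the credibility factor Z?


Z = n / (n + k)
= 249 / (249 + 4916)
= 249 / 5165
= 0.0482


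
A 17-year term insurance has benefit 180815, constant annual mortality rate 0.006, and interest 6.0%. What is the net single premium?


NSP = benefit * sum_{k=0}^{n-1} k_p_x * q * v^(k+1)
With constant q=0.006, v=0.943396
Sum = 0.060432
NSP = 180815 * 0.060432
= 10926.9787


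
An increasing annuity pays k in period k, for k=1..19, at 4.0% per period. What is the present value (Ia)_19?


(Ia)_n = sum_{k=1}^{n} k * v^k, v = 1/(1+i)
v = 0.961538
Sum computed term by term:
(Ia)_19 = 116.0273


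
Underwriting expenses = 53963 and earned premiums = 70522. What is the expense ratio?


Expense ratio = expenses / premiums
= 53963 / 70522
= 0.7652


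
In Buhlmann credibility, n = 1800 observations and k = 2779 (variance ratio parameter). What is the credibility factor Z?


Z = n / (n + k)
= 1800 / (1800 + 2779)
= 1800 / 4579
= 0.3931


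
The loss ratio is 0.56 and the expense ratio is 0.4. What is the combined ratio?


Combined ratio = loss ratio + expense ratio
= 0.56 + 0.4
= 0.96


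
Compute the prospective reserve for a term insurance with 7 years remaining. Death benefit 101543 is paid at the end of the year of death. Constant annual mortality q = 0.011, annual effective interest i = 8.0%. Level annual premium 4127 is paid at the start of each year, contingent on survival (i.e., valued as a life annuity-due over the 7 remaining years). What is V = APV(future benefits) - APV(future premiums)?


v = 1/(1+i) = 0.925926
APV(future benefits) per unit = sum_{k=0}^{6} k_p_x * q * v^(k+1) = 0.055602
APV(future benefits) = 101543 * 0.055602 = 5646.0236
Life annuity-due factor ä_{x:7} = sum_{k=0}^{6} k_p_x * v^k = 5.459134
APV(future premiums) = 4127 * 5.459134 = 22529.8467
V = 5646.0236 - 22529.8467
= -16883.8231


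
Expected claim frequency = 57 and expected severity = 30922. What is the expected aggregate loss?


E[S] = E[N] * E[X]
= 57 * 30922
= 1.7626e+06


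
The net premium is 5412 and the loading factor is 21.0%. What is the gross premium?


Gross = net * (1 + loading)
= 5412 * (1 + 0.21)
= 5412 * 1.21
= 6548.52


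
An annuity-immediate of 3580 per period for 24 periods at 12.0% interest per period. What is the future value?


FV = PMT * ((1+i)^n - 1) / i
= 3580 * ((1.12)^24 - 1) / 0.12
= 3580 * (15.178629 - 1) / 0.12
= 422995.7632


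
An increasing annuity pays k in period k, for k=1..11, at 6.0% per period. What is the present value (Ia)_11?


(Ia)_n = sum_{k=1}^{n} k * v^k, v = 1/(1+i)
v = 0.943396
Sum computed term by term:
(Ia)_11 = 42.7571


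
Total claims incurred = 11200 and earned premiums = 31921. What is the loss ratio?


Loss ratio = claims / premiums
= 11200 / 31921
= 0.3509


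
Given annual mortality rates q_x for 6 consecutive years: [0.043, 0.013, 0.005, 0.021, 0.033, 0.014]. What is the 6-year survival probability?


p_k = 1 - q_k for each year
Survival = product of (1 - q_k)
= 0.957 * 0.987 * 0.995 * 0.979 * 0.967 * 0.986
= 0.8773


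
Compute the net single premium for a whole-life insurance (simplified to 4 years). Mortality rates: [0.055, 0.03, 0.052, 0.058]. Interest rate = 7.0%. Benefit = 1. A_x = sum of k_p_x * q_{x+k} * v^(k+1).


v = 0.934579
Year 0: k_p_x=1.0, q=0.055, term=0.051402
Year 1: k_p_x=0.945, q=0.03, term=0.024762
Year 2: k_p_x=0.91665, q=0.052, term=0.038909
Year 3: k_p_x=0.868984, q=0.058, term=0.038451
A_x = 0.1535


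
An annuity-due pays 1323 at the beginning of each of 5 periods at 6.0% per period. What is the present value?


PV_due = PMT * (1-(1+i)^(-n))/i * (1+i)
PV_immediate = 5572.9573
PV_due = 5572.9573 * 1.06
= 5907.3347


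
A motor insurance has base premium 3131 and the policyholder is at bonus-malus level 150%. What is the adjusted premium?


adjusted = base * BM_level / 100
= 3131 * 150 / 100
= 3131 * 1.5
= 4696.5


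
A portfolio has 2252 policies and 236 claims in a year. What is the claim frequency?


frequency = claims / policies
= 236 / 2252
= 0.1048


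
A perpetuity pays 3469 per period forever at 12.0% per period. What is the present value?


PV = PMT / i
= 3469 / 0.12
= 28908.3333


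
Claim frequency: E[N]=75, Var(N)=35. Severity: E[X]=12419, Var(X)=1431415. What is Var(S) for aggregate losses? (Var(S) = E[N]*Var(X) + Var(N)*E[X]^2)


Var(S) = E[N]*Var(X) + Var(N)*E[X]^2
= 75*1431415 + 35*12419^2
= 107356125 + 5398104635
= 5.5055e+09


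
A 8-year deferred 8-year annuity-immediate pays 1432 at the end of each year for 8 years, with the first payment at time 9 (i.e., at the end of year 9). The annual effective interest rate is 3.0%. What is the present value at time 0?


PV at time 8 of the 8-year annuity-immediate:
a_n = 1432 * (1-(1+0.03)^(-8))/0.03 = 10052.1992
Discount back 8 years to time 0:
PV = 10052.1992 * (1+0.03)^(-8)
= 10052.1992 * 0.789409
= 7935.2989


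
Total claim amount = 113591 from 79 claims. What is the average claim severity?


severity = total / number
= 113591 / 79
= 1437.8608


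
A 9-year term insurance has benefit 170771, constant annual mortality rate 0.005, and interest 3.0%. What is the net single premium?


NSP = benefit * sum_{k=0}^{n-1} k_p_x * q * v^(k+1)
With constant q=0.005, v=0.970874
Sum = 0.038199
NSP = 170771 * 0.038199
= 6523.2139


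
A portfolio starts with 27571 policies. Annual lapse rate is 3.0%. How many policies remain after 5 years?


remaining = initial * (1 - lapse)^years
= 27571 * (1 - 0.03)^5
= 27571 * 0.858734
= 23676.1558


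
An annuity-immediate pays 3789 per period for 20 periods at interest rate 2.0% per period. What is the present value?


PV = PMT * (1 - (1+i)^(-n)) / i
= 3789 * (1 - (1+0.02)^(-20)) / 0.02
= 3789 * (1 - 0.672971) / 0.02
= 3789 * 16.351433
= 61955.5809


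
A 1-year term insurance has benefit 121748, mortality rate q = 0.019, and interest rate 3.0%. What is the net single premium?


NSP = benefit * q * v
v = 1/(1+i) = 0.970874
NSP = 121748 * 0.019 * 0.970874
= 2245.8369


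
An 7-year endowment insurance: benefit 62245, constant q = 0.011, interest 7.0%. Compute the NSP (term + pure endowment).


Term component = 3581.1093
Pure endowment = 7_p_x * v^7 * benefit = 0.925495 * 0.62275 * 62245 = 35875.0131
NSP = 39456.1225


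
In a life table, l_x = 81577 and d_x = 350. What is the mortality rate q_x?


q_x = d_x / l_x
= 350 / 81577
= 0.0043


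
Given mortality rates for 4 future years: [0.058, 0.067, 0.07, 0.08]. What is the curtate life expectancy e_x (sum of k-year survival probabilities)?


e_x = sum_{k=1}^{n} k_p_x
k_p_x values:
  1_p_x = 0.942
  2_p_x = 0.878886
  3_p_x = 0.817364
  4_p_x = 0.751975
e_x = 3.3902


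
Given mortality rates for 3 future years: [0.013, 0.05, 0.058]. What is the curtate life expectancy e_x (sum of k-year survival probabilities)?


e_x = sum_{k=1}^{n} k_p_x
k_p_x values:
  1_p_x = 0.987
  2_p_x = 0.93765
  3_p_x = 0.883266
e_x = 2.8079


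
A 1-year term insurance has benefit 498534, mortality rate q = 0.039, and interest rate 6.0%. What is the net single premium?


NSP = benefit * q * v
v = 1/(1+i) = 0.943396
NSP = 498534 * 0.039 * 0.943396
= 18342.2887


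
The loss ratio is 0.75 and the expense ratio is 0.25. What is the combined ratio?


Combined ratio = loss ratio + expense ratio
= 0.75 + 0.25
= 1.0


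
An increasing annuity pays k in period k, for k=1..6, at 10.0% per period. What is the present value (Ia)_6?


(Ia)_n = sum_{k=1}^{n} k * v^k, v = 1/(1+i)
v = 0.909091
Sum computed term by term:
(Ia)_6 = 14.0394


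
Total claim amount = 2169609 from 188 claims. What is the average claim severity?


severity = total / number
= 2169609 / 188
= 11540.4734


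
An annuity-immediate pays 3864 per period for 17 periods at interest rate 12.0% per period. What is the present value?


PV = PMT * (1 - (1+i)^(-n)) / i
= 3864 * (1 - (1+0.12)^(-17)) / 0.12
= 3864 * (1 - 0.145644) / 0.12
= 3864 * 7.11963
= 27510.2522


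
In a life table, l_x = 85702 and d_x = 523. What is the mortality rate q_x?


q_x = d_x / l_x
= 523 / 85702
= 0.0061


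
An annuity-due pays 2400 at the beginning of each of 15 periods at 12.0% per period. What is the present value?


PV_due = PMT * (1-(1+i)^(-n))/i * (1+i)
PV_immediate = 16346.0748
PV_due = 16346.0748 * 1.12
= 18307.6037


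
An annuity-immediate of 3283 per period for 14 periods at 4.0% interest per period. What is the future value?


FV = PMT * ((1+i)^n - 1) / i
= 3283 * ((1.04)^14 - 1) / 0.04
= 3283 * (1.731676 - 1) / 0.04
= 60052.3444


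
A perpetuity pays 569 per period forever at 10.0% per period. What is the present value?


PV = PMT / i
= 569 / 0.1
= 5690.0


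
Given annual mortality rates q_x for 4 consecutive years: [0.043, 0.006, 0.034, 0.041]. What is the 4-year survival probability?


p_k = 1 - q_k for each year
Survival = product of (1 - q_k)
= 0.957 * 0.994 * 0.966 * 0.959
= 0.8812


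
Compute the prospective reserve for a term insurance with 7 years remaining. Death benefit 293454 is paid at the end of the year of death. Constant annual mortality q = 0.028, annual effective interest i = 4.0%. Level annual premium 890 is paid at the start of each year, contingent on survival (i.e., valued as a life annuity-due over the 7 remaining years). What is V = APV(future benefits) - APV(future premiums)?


v = 1/(1+i) = 0.961538
APV(future benefits) per unit = sum_{k=0}^{6} k_p_x * q * v^(k+1) = 0.155269
APV(future benefits) = 293454 * 0.155269 = 45564.3959
Life annuity-due factor ä_{x:7} = sum_{k=0}^{6} k_p_x * v^k = 5.767145
APV(future premiums) = 890 * 5.767145 = 5132.7593
V = 45564.3959 - 5132.7593
= 40431.6366


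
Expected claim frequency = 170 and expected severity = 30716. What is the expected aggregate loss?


E[S] = E[N] * E[X]
= 170 * 30716
= 5.2217e+06


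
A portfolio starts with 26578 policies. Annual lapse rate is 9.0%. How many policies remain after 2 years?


remaining = initial * (1 - lapse)^years
= 26578 * (1 - 0.09)^2
= 26578 * 0.8281
= 22009.2418


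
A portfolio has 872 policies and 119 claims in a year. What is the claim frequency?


frequency = claims / policies
= 119 / 872
= 0.1365


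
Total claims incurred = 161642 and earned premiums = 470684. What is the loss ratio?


Loss ratio = claims / premiums
= 161642 / 470684
= 0.3434


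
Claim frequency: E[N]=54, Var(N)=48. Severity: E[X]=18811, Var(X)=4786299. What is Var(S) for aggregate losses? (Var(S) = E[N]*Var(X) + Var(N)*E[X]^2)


Var(S) = E[N]*Var(X) + Var(N)*E[X]^2
= 54*4786299 + 48*18811^2
= 258460146 + 16984978608
= 1.7243e+10


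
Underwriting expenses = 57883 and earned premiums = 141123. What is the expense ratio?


Expense ratio = expenses / premiums
= 57883 / 141123
= 0.4102


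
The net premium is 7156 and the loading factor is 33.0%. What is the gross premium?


Gross = net * (1 + loading)
= 7156 * (1 + 0.33)
= 7156 * 1.33
= 9517.48


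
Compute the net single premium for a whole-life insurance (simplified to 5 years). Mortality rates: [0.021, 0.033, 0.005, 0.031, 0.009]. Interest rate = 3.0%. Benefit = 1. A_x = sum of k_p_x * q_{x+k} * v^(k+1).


v = 0.970874
Year 0: k_p_x=1.0, q=0.021, term=0.020388
Year 1: k_p_x=0.979, q=0.033, term=0.030452
Year 2: k_p_x=0.946693, q=0.005, term=0.004332
Year 3: k_p_x=0.94196, q=0.031, term=0.025944
Year 4: k_p_x=0.912759, q=0.009, term=0.007086
A_x = 0.0882


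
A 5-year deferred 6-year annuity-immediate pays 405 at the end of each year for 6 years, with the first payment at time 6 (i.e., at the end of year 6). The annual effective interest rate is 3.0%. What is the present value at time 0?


PV at time 5 of the 6-year annuity-immediate:
a_n = 405 * (1-(1+0.03)^(-6))/0.03 = 2193.9625
Discount back 5 years to time 0:
PV = 2193.9625 * (1+0.03)^(-5)
= 2193.9625 * 0.862609
= 1892.5314


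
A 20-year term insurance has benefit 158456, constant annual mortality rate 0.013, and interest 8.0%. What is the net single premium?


NSP = benefit * sum_{k=0}^{n-1} k_p_x * q * v^(k+1)
With constant q=0.013, v=0.925926
Sum = 0.1167
NSP = 158456 * 0.1167
= 18491.8196


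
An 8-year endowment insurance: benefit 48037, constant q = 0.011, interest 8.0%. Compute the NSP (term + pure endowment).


Term component = 2935.1793
Pure endowment = 8_p_x * v^8 * benefit = 0.915314 * 0.540269 * 48037 = 23755.0619
NSP = 26690.2412


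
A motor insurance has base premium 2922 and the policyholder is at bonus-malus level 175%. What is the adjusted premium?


adjusted = base * BM_level / 100
= 2922 * 175 / 100
= 2922 * 1.75
= 5113.5


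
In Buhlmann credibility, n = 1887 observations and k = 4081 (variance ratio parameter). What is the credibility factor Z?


Z = n / (n + k)
= 1887 / (1887 + 4081)
= 1887 / 5968
= 0.3162


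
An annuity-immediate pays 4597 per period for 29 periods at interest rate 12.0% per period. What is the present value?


PV = PMT * (1 - (1+i)^(-n)) / i
= 4597 * (1 - (1+0.12)^(-29)) / 0.12
= 4597 * (1 - 0.037383) / 0.12
= 4597 * 8.021806
= 36876.2424


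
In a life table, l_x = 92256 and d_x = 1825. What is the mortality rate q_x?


q_x = d_x / l_x
= 1825 / 92256
= 0.0198


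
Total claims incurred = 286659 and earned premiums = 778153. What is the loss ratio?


Loss ratio = claims / premiums
= 286659 / 778153
= 0.3684


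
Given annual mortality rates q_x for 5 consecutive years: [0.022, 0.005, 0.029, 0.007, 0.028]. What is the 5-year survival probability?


p_k = 1 - q_k for each year
Survival = product of (1 - q_k)
= 0.978 * 0.995 * 0.971 * 0.993 * 0.972
= 0.912


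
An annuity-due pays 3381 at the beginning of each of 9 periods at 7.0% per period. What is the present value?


PV_due = PMT * (1-(1+i)^(-n))/i * (1+i)
PV_immediate = 22028.0002
PV_due = 22028.0002 * 1.07
= 23569.9602


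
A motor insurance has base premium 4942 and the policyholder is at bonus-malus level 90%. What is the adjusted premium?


adjusted = base * BM_level / 100
= 4942 * 90 / 100
= 4942 * 0.9
= 4447.8


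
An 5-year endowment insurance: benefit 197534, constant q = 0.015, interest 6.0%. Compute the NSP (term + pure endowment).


Term component = 12133.7192
Pure endowment = 5_p_x * v^5 * benefit = 0.927217 * 0.747258 * 197534 = 136865.4042
NSP = 148999.1234


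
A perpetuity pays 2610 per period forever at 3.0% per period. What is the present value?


PV = PMT / i
= 2610 / 0.03
= 87000.0


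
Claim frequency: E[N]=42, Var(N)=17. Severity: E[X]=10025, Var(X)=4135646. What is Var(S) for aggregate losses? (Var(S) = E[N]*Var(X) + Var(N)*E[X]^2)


Var(S) = E[N]*Var(X) + Var(N)*E[X]^2
= 42*4135646 + 17*10025^2
= 173697132 + 1708510625
= 1.8822e+09


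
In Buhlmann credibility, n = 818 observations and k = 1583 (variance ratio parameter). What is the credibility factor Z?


Z = n / (n + k)
= 818 / (818 + 1583)
= 818 / 2401
= 0.3407


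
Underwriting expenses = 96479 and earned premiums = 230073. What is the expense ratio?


Expense ratio = expenses / premiums
= 96479 / 230073
= 0.4193


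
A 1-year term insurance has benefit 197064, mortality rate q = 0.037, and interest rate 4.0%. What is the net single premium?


NSP = benefit * q * v
v = 1/(1+i) = 0.961538
NSP = 197064 * 0.037 * 0.961538
= 7010.9308


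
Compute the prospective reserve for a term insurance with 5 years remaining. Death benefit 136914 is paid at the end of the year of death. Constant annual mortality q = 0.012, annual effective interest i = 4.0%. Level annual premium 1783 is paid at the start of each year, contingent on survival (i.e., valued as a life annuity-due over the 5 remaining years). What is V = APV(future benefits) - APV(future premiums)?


v = 1/(1+i) = 0.961538
APV(future benefits) per unit = sum_{k=0}^{4} k_p_x * q * v^(k+1) = 0.052204
APV(future benefits) = 136914 * 0.052204 = 7147.5131
Life annuity-due factor ä_{x:5} = sum_{k=0}^{4} k_p_x * v^k = 4.524381
APV(future premiums) = 1783 * 4.524381 = 8066.9718
V = 7147.5131 - 8066.9718
= -919.4587


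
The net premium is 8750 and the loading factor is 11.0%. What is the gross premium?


Gross = net * (1 + loading)
= 8750 * (1 + 0.11)
= 8750 * 1.11
= 9712.5


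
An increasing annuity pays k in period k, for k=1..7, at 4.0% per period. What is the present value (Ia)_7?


(Ia)_n = sum_{k=1}^{n} k * v^k, v = 1/(1+i)
v = 0.961538
Sum computed term by term:
(Ia)_7 = 23.0678


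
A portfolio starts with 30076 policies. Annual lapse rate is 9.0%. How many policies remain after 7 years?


remaining = initial * (1 - lapse)^years
= 30076 * (1 - 0.09)^7
= 30076 * 0.516761
= 15542.1044


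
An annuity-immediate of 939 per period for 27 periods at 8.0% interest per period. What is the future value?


FV = PMT * ((1+i)^n - 1) / i
= 939 * ((1.08)^27 - 1) / 0.08
= 939 * (7.988061 - 1) / 0.08
= 82022.3715


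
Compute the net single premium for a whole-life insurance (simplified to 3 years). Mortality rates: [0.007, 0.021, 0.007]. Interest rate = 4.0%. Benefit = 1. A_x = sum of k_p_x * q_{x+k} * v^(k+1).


v = 0.961538
Year 0: k_p_x=1.0, q=0.007, term=0.006731
Year 1: k_p_x=0.993, q=0.021, term=0.01928
Year 2: k_p_x=0.972147, q=0.007, term=0.00605
A_x = 0.0321


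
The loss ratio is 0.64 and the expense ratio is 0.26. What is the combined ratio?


Combined ratio = loss ratio + expense ratio
= 0.64 + 0.26
= 0.9


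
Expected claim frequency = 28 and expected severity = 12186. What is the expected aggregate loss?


E[S] = E[N] * E[X]
= 28 * 12186
= 341208


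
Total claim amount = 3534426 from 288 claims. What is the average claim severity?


severity = total / number
= 3534426 / 288
= 12272.3125


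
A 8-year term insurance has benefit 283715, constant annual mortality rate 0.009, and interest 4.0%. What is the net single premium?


NSP = benefit * sum_{k=0}^{n-1} k_p_x * q * v^(k+1)
With constant q=0.009, v=0.961538
Sum = 0.058829
NSP = 283715 * 0.058829
= 16690.6988


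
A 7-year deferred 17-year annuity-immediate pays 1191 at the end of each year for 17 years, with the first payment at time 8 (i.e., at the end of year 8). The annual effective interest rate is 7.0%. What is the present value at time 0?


PV at time 7 of the 17-year annuity-immediate:
a_n = 1191 * (1-(1+0.07)^(-17))/0.07 = 11627.9986
Discount back 7 years to time 0:
PV = 11627.9986 * (1+0.07)^(-7)
= 11627.9986 * 0.62275
= 7241.3331


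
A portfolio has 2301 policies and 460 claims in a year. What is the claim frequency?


frequency = claims / policies
= 460 / 2301
= 0.1999
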